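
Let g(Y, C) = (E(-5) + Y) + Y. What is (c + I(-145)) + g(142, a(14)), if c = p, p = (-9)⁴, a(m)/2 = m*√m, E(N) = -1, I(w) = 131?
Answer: 6975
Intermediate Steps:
a(m) = 2*m^(3/2) (a(m) = 2*(m*√m) = 2*m^(3/2))
p = 6561
g(Y, C) = -1 + 2*Y (g(Y, C) = (-1 + Y) + Y = -1 + 2*Y)
c = 6561
(c + I(-145)) + g(142, a(14)) = (6561 + 131) + (-1 + 2*142) = 6692 + (-1 + 284) = 6692 + 283 = 6975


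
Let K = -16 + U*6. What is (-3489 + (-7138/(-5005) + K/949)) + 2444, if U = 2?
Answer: -381286891/365365 ≈ -1043.6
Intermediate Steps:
K = -4 (K = -16 + 2*6 = -16 + 12 = -4)
(-3489 + (-7138/(-5005) + K/949)) + 2444 = (-3489 + (-7138/(-5005) - 4/949)) + 2444 = (-3489 + (-7138*(-1/5005) - 4*1/949)) + 2444 = (-3489 + (7138/5005 - 4/949)) + 2444 = (-3489 + 519534/365365) + 2444 = -1274238951/365365 + 2444 = -381286891/365365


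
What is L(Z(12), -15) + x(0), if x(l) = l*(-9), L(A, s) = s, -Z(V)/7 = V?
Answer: -15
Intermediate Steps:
Z(V) = -7*V
x(l) = -9*l
L(Z(12), -15) + x(0) = -15 - 9*0 = -15 + 0 = -15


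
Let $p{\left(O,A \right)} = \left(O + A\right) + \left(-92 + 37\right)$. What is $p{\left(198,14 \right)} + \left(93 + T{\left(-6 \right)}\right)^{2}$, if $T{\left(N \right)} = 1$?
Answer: $8993$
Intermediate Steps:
$p{\left(O,A \right)} = -55 + A + O$ ($p{\left(O,A \right)} = \left(A + O\right) - 55 = -55 + A + O$)
$p{\left(198,14 \right)} + \left(93 + T{\left(-6 \right)}\right)^{2} = \left(-55 + 14 + 198\right) + \left(93 + 1\right)^{2} = 157 + 94^{2} = 157 + 8836 = 8993$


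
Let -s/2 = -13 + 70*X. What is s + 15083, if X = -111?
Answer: 30649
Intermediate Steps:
s = 15566 (s = -2*(-13 + 70*(-111)) = -2*(-13 - 7770) = -2*(-7783) = 15566)
s + 15083 = 15566 + 15083 = 30649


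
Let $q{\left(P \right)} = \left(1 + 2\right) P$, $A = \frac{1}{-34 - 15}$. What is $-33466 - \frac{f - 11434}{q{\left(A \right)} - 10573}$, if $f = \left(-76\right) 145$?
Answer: $- \frac{8669582763}{259040} \approx -33468.0$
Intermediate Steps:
$f = -11020$
$A = - \frac{1}{49}$ ($A = \frac{1}{-49} = - \frac{1}{49} \approx -0.020408$)
$q{\left(P \right)} = 3 P$
$-33466 - \frac{f - 11434}{q{\left(A \right)} - 10573} = -33466 - \frac{-11020 - 11434}{3 \left(- \frac{1}{49}\right) - 10573} = -33466 - - \frac{22454}{- \frac{3}{49} - 10573} = -33466 - - \frac{22454}{- \frac{518080}{49}} = -33466 - \left(-22454\right) \left(- \frac{49}{518080}\right) = -33466 - \frac{550123}{259040} = - \frac{8669582763}{259040}$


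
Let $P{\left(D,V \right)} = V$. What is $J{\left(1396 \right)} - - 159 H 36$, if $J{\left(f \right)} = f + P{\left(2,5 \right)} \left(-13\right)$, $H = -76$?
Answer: $-433693$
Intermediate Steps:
$J{\left(f \right)} = -65 + f$ ($J{\left(f \right)} = f + 5 \left(-13\right) = f - 65 = -65 + f$)
$J{\left(1396 \right)} - - 159 H 36 = \left(-65 + 1396\right) - \left(-159\right) \left(-76\right) 36 = 1331 - 12084 \cdot 36 = 1331 - 435024 = -433693$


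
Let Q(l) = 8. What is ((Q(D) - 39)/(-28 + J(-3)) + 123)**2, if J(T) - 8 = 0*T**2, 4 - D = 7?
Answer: 6205081/400 ≈ 15513.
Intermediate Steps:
D = -3 (D = 4 - 1*7 = 4 - 7 = -3)
J(T) = 8 (J(T) = 8 + 0*T**2 = 8 + 0 = 8)
((Q(D) - 39)/(-28 + J(-3)) + 123)**2 = ((8 - 39)/(-28 + 8) + 123)**2 = (-31/(-20) + 123)**2 = (-31*(-1/20) + 123)**2 = (31/20 + 123)**2 = (2491/20)**2 = 6205081/400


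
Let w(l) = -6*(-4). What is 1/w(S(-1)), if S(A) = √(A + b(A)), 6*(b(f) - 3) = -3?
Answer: 1/24 ≈ 0.041667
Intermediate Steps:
b(f) = 5/2 (b(f) = 3 + (⅙)*(-3) = 3 - ½ = 5/2)
S(A) = √(5/2 + A) (S(A) = √(A + 5/2) = √(5/2 + A))
w(l) = 24
1/w(S(-1)) = 1/24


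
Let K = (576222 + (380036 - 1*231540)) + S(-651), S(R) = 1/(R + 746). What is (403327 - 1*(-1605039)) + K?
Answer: 259642981/95 ≈ 2.7331e+6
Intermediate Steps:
S(R) = 1/(746 + R)
K = 68848211/95 (K = (576222 + (380036 - 1*231540)) + 1/(746 - 651) = (576222 + (380036 - 231540)) + 1/95 = (576222 + 148496) + 1/95 = 724718 + 1/95 = 68848211/95 ≈ 7.2472e+5)
(403327 - 1*(-1605039)) + K = (403327 - 1*(-1605039)) + 68848211/95 = (403327 + 1605039) + 68848211/95 = 2008366 + 68848211/95 = 259642981/95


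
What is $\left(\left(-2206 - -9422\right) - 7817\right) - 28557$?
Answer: $-29158$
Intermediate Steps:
$\left(\left(-2206 - -9422\right) - 7817\right) - 28557 = \left(\left(-2206 + 9422\right) - 7817\right) - 28557 = \left(7216 - 7817\right) - 28557 = -601 - 28557 = -29158$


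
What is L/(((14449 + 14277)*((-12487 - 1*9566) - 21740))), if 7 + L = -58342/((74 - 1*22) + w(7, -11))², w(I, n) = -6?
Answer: 36577/1330961585644 ≈ 2.7482e-8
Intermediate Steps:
L = -36577/1058 (L = -7 - 58342/((74 - 1*22) - 6)² = -7 - 58342/((74 - 22) - 6)² = -7 - 58342/(52 - 6)² = -7 - 58342/(46²) = -7 - 58342/2116 = -7 - 58342*1/2116 = -7 - 29171/1058 = -36577/1058 ≈ -34.572)
L/(((14449 + 14277)*((-12487 - 1*9566) - 21740))) = -36577*1/((14449 + 14277)*((-12487 - 1*9566) - 21740))/1058 = -36577*1/(28726*((-12487 - 9566) - 21740))/1058 = -36577*1/(28726*(-22053 - 21740))/1058 = -36577/(1058*(28726*(-43793))) = -36577/1058/(-1257997718) = -36577/1058*(-1/1257997718) = 36577/1330961585644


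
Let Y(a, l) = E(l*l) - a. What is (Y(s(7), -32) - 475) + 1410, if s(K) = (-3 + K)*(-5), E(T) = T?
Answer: 1979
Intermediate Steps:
s(K) = 15 - 5*K
Y(a, l) = l² - a (Y(a, l) = l*l - a = l² - a)
(Y(s(7), -32) - 475) + 1410 = (((-32)² - (15 - 5*7)) - 475) + 1410 = ((1024 - (15 - 35)) - 475) + 1410 = ((1024 - 1*(-20)) - 475) + 1410 = ((1024 + 20) - 475) + 1410 = (1044 - 475) + 1410 = 569 + 1410 = 1979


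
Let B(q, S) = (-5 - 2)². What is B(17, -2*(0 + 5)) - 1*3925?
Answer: -3876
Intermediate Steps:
B(q, S) = 49 (B(q, S) = (-7)² = 49)
B(17, -2*(0 + 5)) - 1*3925 = 49 - 1*3925 = 49 - 3925 = -3876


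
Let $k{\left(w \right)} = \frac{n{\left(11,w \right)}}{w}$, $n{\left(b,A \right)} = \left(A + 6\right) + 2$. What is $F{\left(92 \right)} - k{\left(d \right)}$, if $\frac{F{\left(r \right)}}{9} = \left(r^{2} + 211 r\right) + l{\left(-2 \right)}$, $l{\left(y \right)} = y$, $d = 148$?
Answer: $\frac{9282003}{37} \approx 2.5087 \cdot 10^{5}$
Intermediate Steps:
$n{\left(b,A \right)} = 8 + A$ ($n{\left(b,A \right)} = \left(6 + A\right) + 2 = 8 + A$)
$F{\left(r \right)} = -18 + 9 r^{2} + 1899 r$ ($F{\left(r \right)} = 9 \left(\left(r^{2} + 211 r\right) - 2\right) = 9 \left(-2 + r^{2} + 211 r\right) = -18 + 9 r^{2} + 1899 r$)
$k{\left(w \right)} = \frac{8 + w}{w}$
$F{\left(92 \right)} - k{\left(d \right)} = \left(-18 + 9 \cdot 92^{2} + 1899 \cdot 92\right) - \frac{8 + 148}{148} = \left(-18 + 9 \cdot 8464 + 174708\right) - \frac{1}{148} \cdot 156 = \left(-18 + 76176 + 174708\right) - \frac{39}{37} = 250866 - \frac{39}{37} = \frac{9282003}{37}$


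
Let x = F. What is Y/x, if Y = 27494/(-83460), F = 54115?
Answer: -13747/2258218950 ≈ -6.0875e-6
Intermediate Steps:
Y = -13747/41730 (Y = 27494*(-1/83460) = -13747/41730 ≈ -0.32943)
x = 54115
Y/x = -13747/41730/54115 = -13747/41730*1/54115 = -13747/2258218950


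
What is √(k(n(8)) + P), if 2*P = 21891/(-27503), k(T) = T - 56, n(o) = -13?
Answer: 3*I*√23330519870/55006 ≈ 8.3306*I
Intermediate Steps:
k(T) = -56 + T
P = -21891/55006 (P = (21891/(-27503))/2 = (21891*(-1/27503))/2 = (½)*(-21891/27503) = -21891/55006 ≈ -0.39797)
√(k(n(8)) + P) = √((-56 - 13) - 21891/55006) = √(-69 - 21891/55006) = √(-3817305/55006) = 3*I*√23330519870/55006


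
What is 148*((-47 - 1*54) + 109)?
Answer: 1184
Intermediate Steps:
148*((-47 - 1*54) + 109) = 148*((-47 - 54) + 109) = 148*(-101 + 109) = 148*8 = 1184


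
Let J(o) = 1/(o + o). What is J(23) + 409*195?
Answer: 3668731/46 ≈ 79755.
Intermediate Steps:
J(o) = 1/(2*o)
J(23) + 409*195 = (½)/23 + 409*195 = (½)*(1/23) + 79755 = 1/46 + 79755 = 3668731/46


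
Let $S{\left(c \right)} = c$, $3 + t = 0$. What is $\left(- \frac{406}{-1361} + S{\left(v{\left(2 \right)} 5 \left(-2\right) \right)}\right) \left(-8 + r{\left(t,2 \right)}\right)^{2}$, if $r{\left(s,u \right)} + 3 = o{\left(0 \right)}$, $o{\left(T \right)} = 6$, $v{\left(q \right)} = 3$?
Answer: $- \frac{1010600}{1361} \approx -742.54$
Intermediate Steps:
$t = -3$ ($t = -3 + 0 = -3$)
$r{\left(s,u \right)} = 3$ ($r{\left(s,u \right)} = -3 + 6 = 3$)
$\left(- \frac{406}{-1361} + S{\left(v{\left(2 \right)} 5 \left(-2\right) \right)}\right) \left(-8 + r{\left(t,2 \right)}\right)^{2} = \left(- \frac{406}{-1361} + 3 \cdot 5 \left(-2\right)\right) \left(-8 + 3\right)^{2} = \left(\left(-406\right) \left(- \frac{1}{1361}\right) + 15 \left(-2\right)\right) \left(-5\right)^{2} = \left(\frac{406}{1361} - 30\right) 25 = \left(- \frac{40424}{1361}\right) 25 = - \frac{1010600}{1361}$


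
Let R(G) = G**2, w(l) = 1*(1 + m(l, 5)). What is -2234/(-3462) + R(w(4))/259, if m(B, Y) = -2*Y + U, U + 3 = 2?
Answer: 462403/448329 ≈ 1.0314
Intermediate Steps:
U = -1 (U = -3 + 2 = -1)
m(B, Y) = -1 - 2*Y (m(B, Y) = -2*Y - 1 = -1 - 2*Y)
w(l) = -10 (w(l) = 1*(1 + (-1 - 2*5)) = 1*(1 + (-1 - 10)) = 1*(1 - 11) = 1*(-10) = -10)
-2234/(-3462) + R(w(4))/259 = -2234/(-3462) + (-10)**2/259 = -2234*(-1/3462) + 100*(1/259) = 1117/1731 + 100/259 = 462403/448329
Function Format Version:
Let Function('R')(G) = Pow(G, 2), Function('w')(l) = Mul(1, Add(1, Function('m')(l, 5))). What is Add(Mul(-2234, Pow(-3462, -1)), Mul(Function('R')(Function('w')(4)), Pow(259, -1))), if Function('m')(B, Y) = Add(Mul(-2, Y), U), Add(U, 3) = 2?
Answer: Rational(462403, 448329) ≈ 1.0314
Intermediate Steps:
U = -1 (U = Add(-3, 2) = -1)
Function('m')(B, Y) = Add(-1, Mul(-2, Y)) (Function('m')(B, Y) = Add(Mul(-2, Y), -1) = Add(-1, Mul(-2, Y)))
Function('w')(l) = -10 (Function('w')(l) = Mul(1, Add(1, Add(-1, Mul(-2, 5)))) = Mul(1, Add(1, Add(-1, -10))) = Mul(1, Add(1, -11)) = Mul(1, -10) = -10)
Add(Mul(-2234, Pow(-3462, -1)), Mul(Function('R')(Function('w')(4)), Pow(259, -1))) = Add(Mul(-2234, Pow(-3462, -1)), Mul(Pow(-10, 2), Pow(259, -1))) = Add(Mul(-2234, Rational(-1, 3462)), Mul(100, Rational(1, 259))) = Add(Rational(1117, 1731), Rational(100, 259)) = Rational(462403, 448329)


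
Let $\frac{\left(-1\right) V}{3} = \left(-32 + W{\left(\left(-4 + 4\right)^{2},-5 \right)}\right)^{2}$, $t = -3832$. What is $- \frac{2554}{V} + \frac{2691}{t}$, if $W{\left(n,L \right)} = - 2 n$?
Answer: $\frac{95011}{735744} \approx 0.12914$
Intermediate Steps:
$V = -3072$ ($V = - 3 \left(-32 - 2 \left(-4 + 4\right)^{2}\right)^{2} = - 3 \left(-32 - 2 \cdot 0^{2}\right)^{2} = - 3 \left(-32 - 0\right)^{2} = - 3 \left(-32 + 0\right)^{2} = - 3 \left(-32\right)^{2} = \left(-3\right) 1024 = -3072$)
$- \frac{2554}{V} + \frac{2691}{t} = - \frac{2554}{-3072} + \frac{2691}{-3832} = \left(-2554\right) \left(- \frac{1}{3072}\right) + 2691 \left(- \frac{1}{3832}\right) = \frac{1277}{1536} - \frac{2691}{3832} = \frac{95011}{735744}$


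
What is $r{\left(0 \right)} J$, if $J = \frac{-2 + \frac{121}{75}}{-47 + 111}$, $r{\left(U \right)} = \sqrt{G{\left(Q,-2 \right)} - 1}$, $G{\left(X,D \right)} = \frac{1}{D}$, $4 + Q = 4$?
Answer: $- \frac{29 i \sqrt{6}}{9600} \approx - 0.0073995 i$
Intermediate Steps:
$Q = 0$ ($Q = -4 + 4 = 0$)
$r{\left(U \right)} = \frac{i \sqrt{6}}{2}$ ($r{\left(U \right)} = \sqrt{\frac{1}{-2} - 1} = \sqrt{- \frac{1}{2} - 1} = \sqrt{- \frac{3}{2}} = \frac{i \sqrt{6}}{2}$)
$J = - \frac{29}{4800}$ ($J = \frac{-2 + 121 \cdot \frac{1}{75}}{64} = \left(-2 + \frac{121}{75}\right) \frac{1}{64} = \left(- \frac{29}{75}\right) \frac{1}{64} = - \frac{29}{4800} \approx -0.0060417$)
$r{\left(0 \right)} J = \frac{i \sqrt{6}}{2} \left(- \frac{29}{4800}\right) = - \frac{29 i \sqrt{6}}{9600}$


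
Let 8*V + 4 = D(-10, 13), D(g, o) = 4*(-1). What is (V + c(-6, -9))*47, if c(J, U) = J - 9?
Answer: -752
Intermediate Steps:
D(g, o) = -4
c(J, U) = -9 + J
V = -1 (V = -1/2 + (1/8)*(-4) = -1/2 - 1/2 = -1)
(V + c(-6, -9))*47 = (-1 + (-9 - 6))*47 = (-1 - 15)*47 = -16*47 = -752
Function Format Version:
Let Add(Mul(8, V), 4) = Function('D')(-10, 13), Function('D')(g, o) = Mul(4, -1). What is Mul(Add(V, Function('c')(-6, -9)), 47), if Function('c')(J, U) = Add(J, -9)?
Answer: -752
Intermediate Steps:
Function('D')(g, o) = -4
Function('c')(J, U) = Add(-9, J)
V = -1 (V = Add(Rational(-1, 2), Mul(Rational(1, 8), -4)) = Add(Rational(-1, 2), Rational(-1, 2)) = -1)
Mul(Add(V, Function('c')(-6, -9)), 47) = Mul(Add(-1, Add(-9, -6)), 47) = Mul(Add(-1, -15), 47) = Mul(-16, 47) = -752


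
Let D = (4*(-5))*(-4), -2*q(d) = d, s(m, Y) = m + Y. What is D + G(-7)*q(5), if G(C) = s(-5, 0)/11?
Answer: 1785/22 ≈ 81.136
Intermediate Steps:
s(m, Y) = Y + m
q(d) = -d/2
G(C) = -5/11 (G(C) = (0 - 5)/11 = -5*1/11 = -5/11)
D = 80 (D = -20*(-4) = 80)
D + G(-7)*q(5) = 80 - (-5)*5/22 = 80 - 5/11*(-5/2) = 80 + 25/22 = 1785/22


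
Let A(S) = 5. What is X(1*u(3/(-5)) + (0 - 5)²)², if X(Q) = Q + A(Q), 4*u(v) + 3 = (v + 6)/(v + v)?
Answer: 50625/64 ≈ 791.02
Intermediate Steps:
u(v) = -¾ + (6 + v)/(8*v) (u(v) = -¾ + ((v + 6)/(v + v))/4 = -¾ + ((6 + v)/((2*v)))/4 = -¾ + ((6 + v)*(1/(2*v)))/4 = -¾ + ((6 + v)/(2*v))/4 = -¾ + (6 + v)/(8*v))
X(Q) = 5 + Q (X(Q) = Q + 5 = 5 + Q)
X(1*u(3/(-5)) + (0 - 5)²)² = (5 + (1*((6 - 15/(-5))/(8*((3/(-5))))) + (0 - 5)²))² = (5 + (1*((6 - 15*(-1)/5)/(8*((3*(-⅕))))) + (-5)²))² = (5 + (1*((6 - 5*(-⅗))/(8*(-⅗))) + 25))² = (5 + (1*((⅛)*(-5/3)*(6 + 3)) + 25))² = (5 + (1*((⅛)*(-5/3)*9) + 25))² = (5 + (1*(-15/8) + 25))² = (5 + (-15/8 + 25))² = (5 + 185/8)² = (225/8)² = 50625/64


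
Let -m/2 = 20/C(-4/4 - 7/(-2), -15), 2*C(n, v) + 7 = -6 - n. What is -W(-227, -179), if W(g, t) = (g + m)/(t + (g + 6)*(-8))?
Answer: 6877/49259 ≈ 0.13961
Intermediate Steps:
C(n, v) = -13/2 - n/2 (C(n, v) = -7/2 + (-6 - n)/2 = -7/2 + (-3 - n/2) = -13/2 - n/2)
m = 160/31 (m = -40/(-13/2 - (-4/4 - 7/(-2))/2) = -40/(-13/2 - (-4*¼ - 7*(-½))/2) = -40/(-13/2 - (-1 + 7/2)/2) = -40/(-13/2 - ½*5/2) = -40/(-13/2 - 5/4) = -40/(-31/4) = -40*(-4)/31 = -2*(-80/31) = 160/31 ≈ 5.1613)
W(g, t) = (160/31 + g)/(-48 + t - 8*g) (W(g, t) = (g + 160/31)/(t + (g + 6)*(-8)) = (160/31 + g)/(t + (6 + g)*(-8)) = (160/31 + g)/(t + (-48 - 8*g)) = (160/31 + g)/(-48 + t - 8*g))
-W(-227, -179) = -(160/31 - 227)/(-48 - 179 - 8*(-227)) = -(-6877)/((-48 - 179 + 1816)*31) = -(-6877)/(1589*31) = -1*(-6877/49259) = 6877/49259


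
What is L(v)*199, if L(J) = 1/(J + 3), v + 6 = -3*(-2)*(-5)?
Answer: -199/33 ≈ -6.0303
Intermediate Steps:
v = -36 (v = -6 - 3*(-2)*(-5) = -6 + 6*(-5) = -6 - 30 = -36)
L(J) = 1/(3 + J)
L(v)*199 = 199/(3 - 36) = 199/(-33) = -1/33*199 = -199/33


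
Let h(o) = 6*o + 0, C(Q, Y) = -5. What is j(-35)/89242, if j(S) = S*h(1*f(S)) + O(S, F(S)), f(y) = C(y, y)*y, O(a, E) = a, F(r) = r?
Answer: -36785/89242 ≈ -0.41219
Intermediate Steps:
f(y) = -5*y
h(o) = 6*o
j(S) = S - 30*S² (j(S) = S*(6*(1*(-5*S))) + S = S*(6*(-5*S)) + S = S*(-30*S) + S = -30*S² + S = S - 30*S²)
j(-35)/89242 = -35*(1 - 30*(-35))/89242 = -35*(1 + 1050)*(1/89242) = -35*1051*(1/89242) = -36785*1/89242 = -36785/89242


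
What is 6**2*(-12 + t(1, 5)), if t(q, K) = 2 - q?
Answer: -396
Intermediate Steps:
6**2*(-12 + t(1, 5)) = 6**2*(-12 + (2 - 1*1)) = 36*(-12 + (2 - 1)) = 36*(-12 + 1) = 36*(-11) = -396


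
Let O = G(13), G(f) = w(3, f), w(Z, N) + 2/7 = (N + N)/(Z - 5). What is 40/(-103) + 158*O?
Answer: -1513762/721 ≈ -2099.5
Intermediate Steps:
w(Z, N) = -2/7 + 2*N/(-5 + Z) (w(Z, N) = -2/7 + (N + N)/(Z - 5) = -2/7 + (2*N)/(-5 + Z) = -2/7 + 2*N/(-5 + Z))
G(f) = -2/7 - f (G(f) = 2*(5 - 1*3 + 7*f)/(7*(-5 + 3)) = (2/7)*(5 - 3 + 7*f)/(-2) = (2/7)*(-1/2)*(2 + 7*f) = -2/7 - f)
O = -93/7 (O = -2/7 - 1*13 = -2/7 - 13 = -93/7 ≈ -13.286)
40/(-103) + 158*O = 40/(-103) + 158*(-93/7) = 40*(-1/103) - 14694/7 = -40/103 - 14694/7 = -1513762/721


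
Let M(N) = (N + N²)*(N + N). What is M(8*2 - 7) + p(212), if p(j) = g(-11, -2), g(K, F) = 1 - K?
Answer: 1632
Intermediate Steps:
p(j) = 12 (p(j) = 1 - 1*(-11) = 1 + 11 = 12)
M(N) = 2*N*(N + N²) (M(N) = (N + N²)*(2*N) = 2*N*(N + N²))
M(8*2 - 7) + p(212) = 2*(8*2 - 7)²*(1 + (8*2 - 7)) + 12 = 2*(16 - 7)²*(1 + (16 - 7)) + 12 = 2*9²*(1 + 9) + 12 = 2*81*10 + 12 = 1620 + 12 = 1632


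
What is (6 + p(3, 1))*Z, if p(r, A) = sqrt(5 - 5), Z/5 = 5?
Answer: 150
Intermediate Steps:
Z = 25 (Z = 5*5 = 25)
p(r, A) = 0 (p(r, A) = sqrt(0) = 0)
(6 + p(3, 1))*Z = (6 + 0)*25 = 6*25 = 150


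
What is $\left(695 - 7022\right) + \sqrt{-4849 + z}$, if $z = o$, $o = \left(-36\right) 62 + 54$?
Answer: $-6327 + i \sqrt{7027} \approx -6327.0 + 83.827 i$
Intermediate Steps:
$o = -2178$ ($o = -2232 + 54 = -2178$)
$z = -2178$
$\left(695 - 7022\right) + \sqrt{-4849 + z} = \left(695 - 7022\right) + \sqrt{-4849 - 2178} = -6327 + \sqrt{-7027} = -6327 + i \sqrt{7027}$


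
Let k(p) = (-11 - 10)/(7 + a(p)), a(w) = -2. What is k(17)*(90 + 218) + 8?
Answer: -6428/5 ≈ -1285.6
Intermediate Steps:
k(p) = -21/5 (k(p) = (-11 - 10)/(7 - 2) = -21/5)
k(17)*(90 + 218) + 8 = -21*(90 + 218)/5 + 8 = -21/5*308 + 8 = -6468/5 + 8 = -6428/5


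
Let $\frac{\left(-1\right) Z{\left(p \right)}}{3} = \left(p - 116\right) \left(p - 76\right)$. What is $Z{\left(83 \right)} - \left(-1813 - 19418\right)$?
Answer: $21924$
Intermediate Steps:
$Z{\left(p \right)} = - 3 \left(-116 + p\right) \left(-76 + p\right)$ ($Z{\left(p \right)} = - 3 \left(p - 116\right) \left(p - 76\right) = - 3 \left(-116 + p\right) \left(-76 + p\right)$)
$Z{\left(83 \right)} - \left(-1813 - 19418\right) = \left(-26448 - 3 \cdot 83^{2} + 576 \cdot 83\right) - \left(-1813 - 19418\right) = \left(-26448 - 20667 + 47808\right) - \left(-1813 - 19418\right) = \left(-26448 - 20667 + 47808\right) - -21231 = 693 + 21231 = 21924$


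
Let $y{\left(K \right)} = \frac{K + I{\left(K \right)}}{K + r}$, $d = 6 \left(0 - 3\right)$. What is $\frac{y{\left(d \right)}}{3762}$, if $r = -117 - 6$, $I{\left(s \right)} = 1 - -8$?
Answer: $\frac{1}{58938} \approx 1.6967 \cdot 10^{-5}$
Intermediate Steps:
$I{\left(s \right)} = 9$ ($I{\left(s \right)} = 1 + 8 = 9$)
$d = -18$ ($d = 6 \left(-3\right) = -18$)
$r = -123$
$y{\left(K \right)} = \frac{9 + K}{-123 + K}$ ($y{\left(K \right)} = \frac{K + 9}{K - 123} = \frac{9 + K}{-123 + K}$)
$\frac{y{\left(d \right)}}{3762} = \frac{\frac{1}{-123 - 18} \left(9 - 18\right)}{3762} = \frac{1}{-141} \left(-9\right) \frac{1}{3762} = \left(- \frac{1}{141}\right) \left(-9\right) \frac{1}{3762} = \frac{3}{47} \cdot \frac{1}{3762} = \frac{1}{58938}$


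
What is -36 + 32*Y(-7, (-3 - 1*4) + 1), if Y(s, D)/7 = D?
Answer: -1380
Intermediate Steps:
Y(s, D) = 7*D
-36 + 32*Y(-7, (-3 - 1*4) + 1) = -36 + 32*(7*((-3 - 1*4) + 1)) = -36 + 32*(7*((-3 - 4) + 1)) = -36 + 32*(7*(-7 + 1)) = -36 + 32*(7*(-6)) = -36 + 32*(-42) = -36 - 1344 = -1380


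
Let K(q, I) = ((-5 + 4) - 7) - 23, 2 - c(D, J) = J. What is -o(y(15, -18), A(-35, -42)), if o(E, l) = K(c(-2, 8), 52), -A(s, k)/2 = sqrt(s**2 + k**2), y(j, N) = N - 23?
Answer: 31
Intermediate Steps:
y(j, N) = -23 + N
c(D, J) = 2 - J
K(q, I) = -31 (K(q, I) = (-1 - 7) - 23 = -8 - 23 = -31)
A(s, k) = -2*sqrt(k**2 + s**2) (A(s, k) = -2*sqrt(s**2 + k**2) = -2*sqrt(k**2 + s**2))
o(E, l) = -31
-o(y(15, -18), A(-35, -42)) = -1*(-31) = 31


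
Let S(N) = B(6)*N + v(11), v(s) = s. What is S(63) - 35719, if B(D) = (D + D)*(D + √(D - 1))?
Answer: -31172 + 756*√5 ≈ -29482.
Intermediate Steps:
B(D) = 2*D*(D + √(-1 + D)) (B(D) = (2*D)*(D + √(-1 + D)) = 2*D*(D + √(-1 + D)))
S(N) = 11 + N*(72 + 12*√5) (S(N) = (2*6*(6 + √(-1 + 6)))*N + 11 = (2*6*(6 + √5))*N + 11 = (72 + 12*√5)*N + 11 = N*(72 + 12*√5) + 11 = 11 + N*(72 + 12*√5))
S(63) - 35719 = (11 + 12*63*(6 + √5)) - 35719 = (11 + (4536 + 756*√5)) - 35719 = (4547 + 756*√5) - 35719 = -31172 + 756*√5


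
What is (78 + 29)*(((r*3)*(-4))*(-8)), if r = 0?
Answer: 0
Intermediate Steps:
(78 + 29)*(((r*3)*(-4))*(-8)) = (78 + 29)*(((0*3)*(-4))*(-8)) = 107*((0*(-4))*(-8)) = 107*(0*(-8)) = 107*0 = 0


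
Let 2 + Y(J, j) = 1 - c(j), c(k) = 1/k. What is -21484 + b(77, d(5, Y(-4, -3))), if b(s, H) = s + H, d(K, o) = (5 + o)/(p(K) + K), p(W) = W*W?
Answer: -1926617/90 ≈ -21407.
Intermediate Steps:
Y(J, j) = -1 - 1/j (Y(J, j) = -2 + (1 - 1/j) = -1 - 1/j)
p(W) = W²
d(K, o) = (5 + o)/(K + K²) (d(K, o) = (5 + o)/(K² + K) = (5 + o)/(K + K²))
b(s, H) = H + s
-21484 + b(77, d(5, Y(-4, -3))) = -21484 + ((5 + (-1 - 1*(-3))/(-3))/(5*(1 + 5)) + 77) = -21484 + ((⅕)*(5 - (-1 + 3)/3)/6 + 77) = -21484 + ((⅕)*(⅙)*(5 - ⅓*2) + 77) = -21484 + ((⅕)*(⅙)*(5 - ⅔) + 77) = -21484 + ((⅕)*(⅙)*(13/3) + 77) = -21484 + (13/90 + 77) = -21484 + 6943/90 = -1926617/90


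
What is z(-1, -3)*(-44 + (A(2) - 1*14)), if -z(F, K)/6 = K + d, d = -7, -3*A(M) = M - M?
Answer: -3480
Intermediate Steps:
A(M) = 0 (A(M) = -(M - M)/3 = -1/3*0 = 0)
z(F, K) = 42 - 6*K (z(F, K) = -6*(K - 7) = -6*(-7 + K) = 42 - 6*K)
z(-1, -3)*(-44 + (A(2) - 1*14)) = (42 - 6*(-3))*(-44 + (0 - 1*14)) = (42 + 18)*(-44 + (0 - 14)) = 60*(-44 - 14) = 60*(-58) = -3480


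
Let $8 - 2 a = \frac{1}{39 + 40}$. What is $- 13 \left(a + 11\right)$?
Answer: $- \frac{30797}{158} \approx -194.92$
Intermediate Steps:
$a = \frac{631}{158}$ ($a = 4 - \frac{1}{2 \left(39 + 40\right)} = 4 - \frac{1}{2 \cdot 79} = 4 - \frac{1}{158} = \frac{631}{158} \approx 3.9937$)
$- 13 \left(a + 11\right) = - 13 \left(\frac{631}{158} + 11\right) = \left(-13\right) \frac{2369}{158} = - \frac{30797}{158}$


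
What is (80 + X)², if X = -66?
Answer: 196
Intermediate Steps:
(80 + X)² = (80 - 66)² = 14² = 196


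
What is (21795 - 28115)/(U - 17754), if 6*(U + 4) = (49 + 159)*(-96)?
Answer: 3160/10543 ≈ 0.29973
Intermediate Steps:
U = -3332 (U = -4 + ((49 + 159)*(-96))/6 = -4 + (208*(-96))/6 = -4 + (⅙)*(-19968) = -4 - 3328 = -3332)
(21795 - 28115)/(U - 17754) = (21795 - 28115)/(-3332 - 17754) = -6320/(-21086) = -6320*(-1/21086) = 3160/10543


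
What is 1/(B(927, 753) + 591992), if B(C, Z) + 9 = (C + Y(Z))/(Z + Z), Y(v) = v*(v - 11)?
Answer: 502/297362017 ≈ 1.6882e-6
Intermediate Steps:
Y(v) = v*(-11 + v)
B(C, Z) = -9 + (C + Z*(-11 + Z))/(2*Z) (B(C, Z) = -9 + (C + Z*(-11 + Z))/(Z + Z) = -9 + (C + Z*(-11 + Z))/((2*Z)) = -9 + (C + Z*(-11 + Z))*(1/(2*Z)) = -9 + (C + Z*(-11 + Z))/(2*Z))
1/(B(927, 753) + 591992) = 1/((1/2)*(927 + 753**2 - 29*753)/753 + 591992) = 1/((1/2)*(1/753)*(927 + 567009 - 21837) + 591992) = 1/((1/2)*(1/753)*546099 + 591992) = 1/(182033/502 + 591992) = 1/(297362017/502) = 502/297362017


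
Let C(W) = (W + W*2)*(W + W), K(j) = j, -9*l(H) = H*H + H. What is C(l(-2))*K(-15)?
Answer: -40/9 ≈ -4.4444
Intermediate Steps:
l(H) = -H/9 - H²/9 (l(H) = -(H*H + H)/9 = -(H² + H)/9 = -(H + H²)/9 = -H/9 - H²/9)
C(W) = 6*W² (C(W) = (W + 2*W)*(2*W) = (3*W)*(2*W) = 6*W²)
C(l(-2))*K(-15) = (6*(-⅑*(-2)*(1 - 2))²)*(-15) = (6*(-⅑*(-2)*(-1))²)*(-15) = (6*(-2/9)²)*(-15) = (6*(4/81))*(-15) = (8/27)*(-15) = -40/9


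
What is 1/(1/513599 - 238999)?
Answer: -513599/122749647400 ≈ -4.1841e-6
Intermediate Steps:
1/(1/513599 - 238999) = 1/(-122749647400/513599) = -513599/122749647400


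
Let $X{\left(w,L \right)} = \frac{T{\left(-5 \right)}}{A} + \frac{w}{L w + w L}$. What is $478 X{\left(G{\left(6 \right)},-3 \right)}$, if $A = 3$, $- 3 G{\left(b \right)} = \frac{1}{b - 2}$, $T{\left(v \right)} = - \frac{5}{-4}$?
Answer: $\frac{239}{2} \approx 119.5$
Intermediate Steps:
$T{\left(v \right)} = \frac{5}{4}$ ($T{\left(v \right)} = \left(-5\right) \left(- \frac{1}{4}\right) = \frac{5}{4}$)
$G{\left(b \right)} = - \frac{1}{3 \left(-2 + b\right)}$ ($G{\left(b \right)} = - \frac{1}{3 \left(b - 2\right)} = - \frac{1}{3 \left(-2 + b\right)}$)
$X{\left(w,L \right)} = \frac{5}{12} + \frac{1}{2 L}$ ($X{\left(w,L \right)} = \frac{5}{4 \cdot 3} + \frac{w}{L w + w L} = \frac{5}{4} \cdot \frac{1}{3} + \frac{w}{L w + L w} = \frac{5}{12} + \frac{w}{2 L w} = \frac{5}{12} + w \frac{1}{2 L w} = \frac{5}{12} + \frac{1}{2 L}$)
$478 X{\left(G{\left(6 \right)},-3 \right)} = 478 \frac{6 + 5 \left(-3\right)}{12 \left(-3\right)} = 478 \cdot \frac{1}{12} \left(- \frac{1}{3}\right) \left(6 - 15\right) = 478 \cdot \frac{1}{12} \left(- \frac{1}{3}\right) \left(-9\right) = 478 \cdot \frac{1}{4} = \frac{239}{2}$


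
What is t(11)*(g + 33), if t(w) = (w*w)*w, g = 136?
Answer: 224939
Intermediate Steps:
t(w) = w³ (t(w) = w²*w = w³)
t(11)*(g + 33) = 11³*(136 + 33) = 1331*169 = 224939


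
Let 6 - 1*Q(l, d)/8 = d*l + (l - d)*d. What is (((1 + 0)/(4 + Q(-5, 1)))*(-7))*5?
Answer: -¼ ≈ -0.25000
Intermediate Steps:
Q(l, d) = 48 - 8*d*l - 8*d*(l - d) (Q(l, d) = 48 - 8*(d*l + (l - d)*d) = 48 - 8*(d*l + d*(l - d)) = 48 + (-8*d*l - 8*d*(l - d)) = 48 - 8*d*l - 8*d*(l - d))
(((1 + 0)/(4 + Q(-5, 1)))*(-7))*5 = (((1 + 0)/(4 + (48 + 8*1² - 16*1*(-5))))*(-7))*5 = ((1/(4 + (48 + 8*1 + 80)))*(-7))*5 = ((1/(4 + (48 + 8 + 80)))*(-7))*5 = ((1/(4 + 136))*(-7))*5 = ((1/140)*(-7))*5 = -1/20*5 = -¼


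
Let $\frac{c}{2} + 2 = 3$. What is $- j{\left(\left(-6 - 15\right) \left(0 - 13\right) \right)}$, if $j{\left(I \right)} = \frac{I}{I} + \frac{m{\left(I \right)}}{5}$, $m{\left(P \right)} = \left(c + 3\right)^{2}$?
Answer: $-6$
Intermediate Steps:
$c = 2$ ($c = -4 + 2 \cdot 3 = -4 + 6 = 2$)
$m{\left(P \right)} = 25$ ($m{\left(P \right)} = \left(2 + 3\right)^{2} = 5^{2} = 25$)
$j{\left(I \right)} = 6$ ($j{\left(I \right)} = \frac{I}{I} + \frac{25}{5} = 1 + 25 \cdot \frac{1}{5} = 1 + 5 = 6$)
$- j{\left(\left(-6 - 15\right) \left(0 - 13\right) \right)} = \left(-1\right) 6 = -6$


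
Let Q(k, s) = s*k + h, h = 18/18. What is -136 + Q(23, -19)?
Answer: -572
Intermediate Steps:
h = 1 (h = 18*(1/18) = 1)
Q(k, s) = 1 + k*s (Q(k, s) = s*k + 1 = k*s + 1 = 1 + k*s)
-136 + Q(23, -19) = -136 + (1 + 23*(-19)) = -136 + (1 - 437) = -136 - 436 = -572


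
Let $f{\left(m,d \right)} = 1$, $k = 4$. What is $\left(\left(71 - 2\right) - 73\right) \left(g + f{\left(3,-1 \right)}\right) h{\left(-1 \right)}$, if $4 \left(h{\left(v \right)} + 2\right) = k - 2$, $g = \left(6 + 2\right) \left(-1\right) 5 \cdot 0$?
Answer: $6$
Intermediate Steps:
$g = 0$ ($g = 8 \left(\left(-5\right) 0\right) = 8 \cdot 0 = 0$)
$h{\left(v \right)} = - \frac{3}{2}$ ($h{\left(v \right)} = -2 + \frac{4 - 2}{4} = -2 + \frac{1}{4} \cdot 2 = -2 + \frac{1}{2} = - \frac{3}{2}$)
$\left(\left(71 - 2\right) - 73\right) \left(g + f{\left(3,-1 \right)}\right) h{\left(-1 \right)} = \left(\left(71 - 2\right) - 73\right) \left(0 + 1\right) \left(- \frac{3}{2}\right) = \left(69 - 73\right) 1 \left(- \frac{3}{2}\right) = \left(-4\right) \left(- \frac{3}{2}\right) = 6$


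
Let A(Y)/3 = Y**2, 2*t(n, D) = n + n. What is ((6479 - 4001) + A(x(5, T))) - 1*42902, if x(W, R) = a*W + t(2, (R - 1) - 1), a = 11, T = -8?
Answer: -30677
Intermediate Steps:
t(n, D) = n (t(n, D) = (n + n)/2 = (2*n)/2 = n)
x(W, R) = 2 + 11*W (x(W, R) = 11*W + 2 = 2 + 11*W)
A(Y) = 3*Y**2
((6479 - 4001) + A(x(5, T))) - 1*42902 = ((6479 - 4001) + 3*(2 + 11*5)**2) - 1*42902 = (2478 + 3*(2 + 55)**2) - 42902 = (2478 + 3*57**2) - 42902 = (2478 + 3*3249) - 42902 = (2478 + 9747) - 42902 = 12225 - 42902 = -30677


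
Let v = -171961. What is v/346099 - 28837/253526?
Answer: -4121310873/6749622698 ≈ -0.61060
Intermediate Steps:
v/346099 - 28837/253526 = -171961/346099 - 28837/253526 = -4121310873/6749622698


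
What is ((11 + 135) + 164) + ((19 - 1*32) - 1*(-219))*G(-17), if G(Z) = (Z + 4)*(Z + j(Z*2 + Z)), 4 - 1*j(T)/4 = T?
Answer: -543324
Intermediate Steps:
j(T) = 16 - 4*T
G(Z) = (4 + Z)*(16 - 11*Z) (G(Z) = (Z + 4)*(Z + (16 - 4*(Z*2 + Z))) = (4 + Z)*(Z + (16 - 4*(2*Z + Z))) = (4 + Z)*(Z + (16 - 12*Z)) = (4 + Z)*(16 - 11*Z))
((11 + 135) + 164) + ((19 - 1*32) - 1*(-219))*G(-17) = ((11 + 135) + 164) + ((19 - 1*32) - 1*(-219))*(64 - 28*(-17) - 11*(-17)²) = (146 + 164) + ((19 - 32) + 219)*(64 + 476 - 11*289) = 310 + (-13 + 219)*(64 + 476 - 3179) = 310 + 206*(-2639) = 310 - 543634 = -543324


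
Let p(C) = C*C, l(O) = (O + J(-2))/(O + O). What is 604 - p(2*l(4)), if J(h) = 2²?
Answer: 600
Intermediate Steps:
J(h) = 4
l(O) = (4 + O)/(2*O) (l(O) = (O + 4)/(O + O) = (4 + O)/((2*O)) = (4 + O)*(1/(2*O)) = (4 + O)/(2*O))
p(C) = C²
604 - p(2*l(4)) = 604 - (2*((½)*(4 + 4)/4))² = 604 - (2*((½)*(¼)*8))² = 604 - (2*1)² = 604 - 1*2² = 604 - 1*4 = 604 - 4 = 600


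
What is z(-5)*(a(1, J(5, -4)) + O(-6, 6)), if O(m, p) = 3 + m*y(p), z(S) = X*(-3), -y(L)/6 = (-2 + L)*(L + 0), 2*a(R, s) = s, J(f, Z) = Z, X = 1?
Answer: -2595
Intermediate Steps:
a(R, s) = s/2
y(L) = -6*L*(-2 + L) (y(L) = -6*(-2 + L)*(L + 0) = -6*(-2 + L)*L = -6*L*(-2 + L))
z(S) = -3 (z(S) = 1*(-3) = -3)
O(m, p) = 3 + 6*m*p*(2 - p) (O(m, p) = 3 + m*(6*p*(2 - p)) = 3 + 6*m*p*(2 - p))
z(-5)*(a(1, J(5, -4)) + O(-6, 6)) = -3*((½)*(-4) + (3 - 6*(-6)*6*(-2 + 6))) = -3*(-2 + (3 - 6*(-6)*6*4)) = -3*(-2 + (3 + 864)) = -3*(-2 + 867) = -3*865 = -2595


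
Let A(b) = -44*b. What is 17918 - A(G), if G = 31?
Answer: 19282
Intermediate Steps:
17918 - A(G) = 17918 - (-44)*31 = 17918 - 1*(-1364) = 17918 + 1364 = 19282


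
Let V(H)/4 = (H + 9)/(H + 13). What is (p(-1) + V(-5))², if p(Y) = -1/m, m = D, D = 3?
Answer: 25/9 ≈ 2.7778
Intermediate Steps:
m = 3
p(Y) = -⅓ (p(Y) = -1/3 = -1*⅓ = -⅓)
V(H) = 4*(9 + H)/(13 + H) (V(H) = 4*((H + 9)/(H + 13)) = 4*((9 + H)/(13 + H)) = 4*(9 + H)/(13 + H))
(p(-1) + V(-5))² = (-⅓ + 4*(9 - 5)/(13 - 5))² = (-⅓ + 4*4/8)² = (-⅓ + 4*(⅛)*4)² = (-⅓ + 2)² = (5/3)² = 25/9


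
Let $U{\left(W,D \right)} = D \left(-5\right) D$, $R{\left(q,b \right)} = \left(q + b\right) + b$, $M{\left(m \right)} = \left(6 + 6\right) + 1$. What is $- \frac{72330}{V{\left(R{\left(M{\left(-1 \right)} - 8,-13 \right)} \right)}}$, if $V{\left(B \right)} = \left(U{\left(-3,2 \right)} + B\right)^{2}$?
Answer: $- \frac{72330}{1681} \approx -43.028$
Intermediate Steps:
$M{\left(m \right)} = 13$ ($M{\left(m \right)} = 12 + 1 = 13$)
$R{\left(q,b \right)} = q + 2 b$ ($R{\left(q,b \right)} = \left(b + q\right) + b = q + 2 b$)
$U{\left(W,D \right)} = - 5 D^{2}$ ($U{\left(W,D \right)} = - 5 D D = - 5 D^{2}$)
$V{\left(B \right)} = \left(-20 + B\right)^{2}$ ($V{\left(B \right)} = \left(- 5 \cdot 2^{2} + B\right)^{2} = \left(\left(-5\right) 4 + B\right)^{2} = \left(-20 + B\right)^{2}$)
$- \frac{72330}{V{\left(R{\left(M{\left(-1 \right)} - 8,-13 \right)} \right)}} = - \frac{72330}{\left(-20 + \left(\left(13 - 8\right) + 2 \left(-13\right)\right)\right)^{2}} = - \frac{72330}{\left(-20 + \left(\left(13 - 8\right) - 26\right)\right)^{2}} = - \frac{72330}{\left(-20 + \left(5 - 26\right)\right)^{2}} = - \frac{72330}{\left(-20 - 21\right)^{2}} = - \frac{72330}{\left(-41\right)^{2}} = - \frac{72330}{1681}$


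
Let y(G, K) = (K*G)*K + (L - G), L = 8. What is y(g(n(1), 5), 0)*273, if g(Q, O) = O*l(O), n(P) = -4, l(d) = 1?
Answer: 819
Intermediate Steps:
g(Q, O) = O (g(Q, O) = O*1 = O)
y(G, K) = 8 - G + G*K² (y(G, K) = (K*G)*K + (8 - G) = (G*K)*K + (8 - G) = G*K² + (8 - G) = 8 - G + G*K²)
y(g(n(1), 5), 0)*273 = (8 - 1*5 + 5*0²)*273 = (8 - 5 + 5*0)*273 = (8 - 5 + 0)*273 = 3*273 = 819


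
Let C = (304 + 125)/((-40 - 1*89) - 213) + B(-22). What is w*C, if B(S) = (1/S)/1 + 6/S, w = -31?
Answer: 30566/627 ≈ 48.750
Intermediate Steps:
B(S) = 7/S (B(S) = 1/S + 6/S = 7/S)
C = -986/627 (C = (304 + 125)/((-40 - 1*89) - 213) + 7/(-22) = 429/((-40 - 89) - 213) + 7*(-1/22) = 429/(-129 - 213) - 7/22 = 429/(-342) - 7/22 = 429*(-1/342) - 7/22 = -143/114 - 7/22 = -986/627 ≈ -1.5726)
w*C = -31*(-986/627) = 30566/627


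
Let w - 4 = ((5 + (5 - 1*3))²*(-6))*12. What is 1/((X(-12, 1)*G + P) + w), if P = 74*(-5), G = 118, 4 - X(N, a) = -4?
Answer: -1/2950 ≈ -0.00033898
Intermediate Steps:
X(N, a) = 8 (X(N, a) = 4 - 1*(-4) = 4 + 4 = 8)
P = -370
w = -3524 (w = 4 + ((5 + (5 - 1*3))²*(-6))*12 = 4 + ((5 + (5 - 3))²*(-6))*12 = 4 + ((5 + 2)²*(-6))*12 = 4 + (7²*(-6))*12 = 4 + (49*(-6))*12 = 4 - 294*12 = 4 - 3528 = -3524)
1/((X(-12, 1)*G + P) + w) = 1/((8*118 - 370) - 3524) = 1/((944 - 370) - 3524) = 1/(574 - 3524) = 1/(-2950) = -1/2950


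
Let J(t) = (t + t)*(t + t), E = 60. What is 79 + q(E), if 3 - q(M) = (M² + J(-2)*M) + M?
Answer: -4538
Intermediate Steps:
J(t) = 4*t² (J(t) = (2*t)*(2*t) = 4*t²)
q(M) = 3 - M² - 17*M (q(M) = 3 - ((M² + (4*(-2)²)*M) + M) = 3 - ((M² + (4*4)*M) + M) = 3 - ((M² + 16*M) + M) = 3 - (M² + 17*M) = 3 + (-M² - 17*M) = 3 - M² - 17*M)
79 + q(E) = 79 + (3 - 1*60² - 17*60) = 79 + (3 - 1*3600 - 1020) = 79 + (3 - 3600 - 1020) = 79 - 4617 = -4538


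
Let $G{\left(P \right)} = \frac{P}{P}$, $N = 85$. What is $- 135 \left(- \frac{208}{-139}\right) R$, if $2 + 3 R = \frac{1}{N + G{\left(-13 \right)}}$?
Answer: $\frac{800280}{5977} \approx 133.89$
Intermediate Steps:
$G{\left(P \right)} = 1$
$R = - \frac{57}{86}$ ($R = - \frac{2}{3} + \frac{1}{3 \left(85 + 1\right)} = - \frac{2}{3} + \frac{1}{3 \cdot 86} = - \frac{2}{3} + \frac{1}{3} \cdot \frac{1}{86} = - \frac{2}{3} + \frac{1}{258} = - \frac{57}{86} \approx -0.66279$)
$- 135 \left(- \frac{208}{-139}\right) R = - 135 \left(- \frac{208}{-139}\right) \left(- \frac{57}{86}\right) = - 135 \left(- \frac{208 \left(-1\right)}{139}\right) \left(- \frac{57}{86}\right) = - 135 \left(\left(-1\right) \left(- \frac{208}{139}\right)\right) \left(- \frac{57}{86}\right) = \left(-135\right) \frac{208}{139} \left(- \frac{57}{86}\right) = \left(- \frac{28080}{139}\right) \left(- \frac{57}{86}\right) = \frac{800280}{5977}$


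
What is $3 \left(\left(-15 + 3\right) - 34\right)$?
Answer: $-138$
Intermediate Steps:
$3 \left(\left(-15 + 3\right) - 34\right) = 3 \left(-12 - 34\right) = 3 \left(-46\right) = -138$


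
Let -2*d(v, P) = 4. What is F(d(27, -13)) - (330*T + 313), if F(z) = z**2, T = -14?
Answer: 4311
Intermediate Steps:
d(v, P) = -2 (d(v, P) = -1/2*4 = -2)
F(d(27, -13)) - (330*T + 313) = (-2)**2 - (330*(-14) + 313) = 4 - (-4620 + 313) = 4 - 1*(-4307) = 4 + 4307 = 4311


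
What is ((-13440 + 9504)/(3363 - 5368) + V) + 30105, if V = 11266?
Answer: 82952791/2005 ≈ 41373.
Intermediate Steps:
((-13440 + 9504)/(3363 - 5368) + V) + 30105 = ((-13440 + 9504)/(3363 - 5368) + 11266) + 30105 = (-3936/(-2005) + 11266) + 30105 = (-3936*(-1/2005) + 11266) + 30105 = (3936/2005 + 11266) + 30105 = 22592266/2005 + 30105 = 82952791/2005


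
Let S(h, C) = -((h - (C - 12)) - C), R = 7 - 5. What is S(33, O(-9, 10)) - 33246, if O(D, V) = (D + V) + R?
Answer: -33285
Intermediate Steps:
R = 2
O(D, V) = 2 + D + V (O(D, V) = (D + V) + 2 = 2 + D + V)
S(h, C) = -12 - h + 2*C (S(h, C) = -((h - (-12 + C)) - C) = -((h + (12 - C)) - C) = -((12 + h - C) - C) = -(12 + h - 2*C) = -12 - h + 2*C)
S(33, O(-9, 10)) - 33246 = (-12 - 1*33 + 2*(2 - 9 + 10)) - 33246 = (-12 - 33 + 2*3) - 33246 = (-12 - 33 + 6) - 33246 = -39 - 33246 = -33285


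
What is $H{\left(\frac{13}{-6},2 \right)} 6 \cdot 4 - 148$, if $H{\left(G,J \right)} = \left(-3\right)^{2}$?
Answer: $68$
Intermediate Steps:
$H{\left(G,J \right)} = 9$
$H{\left(\frac{13}{-6},2 \right)} 6 \cdot 4 - 148 = 9 \cdot 6 \cdot 4 - 148 = 9 \cdot 24 - 148 = 216 - 148 = 68$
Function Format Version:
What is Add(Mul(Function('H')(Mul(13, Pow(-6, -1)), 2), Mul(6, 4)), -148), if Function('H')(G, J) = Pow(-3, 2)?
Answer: 68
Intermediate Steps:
Function('H')(G, J) = 9
Add(Mul(Function('H')(Mul(13, Pow(-6, -1)), 2), Mul(6, 4)), -148) = Add(Mul(9, Mul(6, 4)), -148) = Add(Mul(9, 24), -148) = Add(216, -148) = 68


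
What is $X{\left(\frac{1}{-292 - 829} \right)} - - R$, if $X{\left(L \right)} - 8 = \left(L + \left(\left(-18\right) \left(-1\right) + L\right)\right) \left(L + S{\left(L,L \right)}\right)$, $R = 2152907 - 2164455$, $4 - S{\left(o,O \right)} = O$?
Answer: $- \frac{12855636}{1121} \approx -11468.0$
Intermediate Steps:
$S{\left(o,O \right)} = 4 - O$
$R = -11548$
$X{\left(L \right)} = 80 + 8 L$ ($X{\left(L \right)} = 8 + \left(L + \left(\left(-18\right) \left(-1\right) + L\right)\right) \left(L - \left(-4 + L\right)\right) = 8 + \left(L + \left(18 + L\right)\right) 4 = 8 + \left(18 + 2 L\right) 4 = 8 + \left(72 + 8 L\right) = 80 + 8 L$)
$X{\left(\frac{1}{-292 - 829} \right)} - - R = \left(80 + \frac{8}{-292 - 829}\right) - \left(-1\right) \left(-11548\right) = \left(80 + \frac{8}{-1121}\right) - 11548 = \left(80 + 8 \left(- \frac{1}{1121}\right)\right) - 11548 = \left(80 - \frac{8}{1121}\right) - 11548 = \frac{89672}{1121} - 11548 = - \frac{12855636}{1121}$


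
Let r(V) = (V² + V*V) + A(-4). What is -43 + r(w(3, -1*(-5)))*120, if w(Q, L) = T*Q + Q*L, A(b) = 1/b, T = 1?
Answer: 77687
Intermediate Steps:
w(Q, L) = Q + L*Q (w(Q, L) = 1*Q + Q*L = Q + L*Q)
r(V) = -¼ + 2*V² (r(V) = (V² + V*V) + 1/(-4) = (V² + V²) - ¼ = 2*V² - ¼ = -¼ + 2*V²)
-43 + r(w(3, -1*(-5)))*120 = -43 + (-¼ + 2*(3*(1 - 1*(-5)))²)*120 = -43 + (-¼ + 2*(3*(1 + 5))²)*120 = -43 + (-¼ + 2*(3*6)²)*120 = -43 + (-¼ + 2*18²)*120 = -43 + (-¼ + 2*324)*120 = -43 + (-¼ + 648)*120 = -43 + (2591/4)*120 = -43 + 77730 = 77687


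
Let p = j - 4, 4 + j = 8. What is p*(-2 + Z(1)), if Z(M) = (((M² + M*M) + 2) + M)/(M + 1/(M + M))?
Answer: 0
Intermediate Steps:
j = 4 (j = -4 + 8 = 4)
p = 0 (p = 4 - 4 = 0)
Z(M) = (2 + M + 2*M²)/(M + 1/(2*M)) (Z(M) = (((M² + M²) + 2) + M)/(M + 1/(2*M)) = ((2*M² + 2) + M)/(M + 1/(2*M)) = ((2 + 2*M²) + M)/(M + 1/(2*M)) = (2 + M + 2*M²)/(M + 1/(2*M)))
p*(-2 + Z(1)) = 0*(-2 + 2*1*(2 + 1 + 2*1²)/(1 + 2*1²)) = 0*(-2 + 2*1*(2 + 1 + 2*1)/(1 + 2*1)) = 0*(-2 + 2*1*(2 + 1 + 2)/(1 + 2)) = 0*(-2 + 2*1*5/3) = 0*(-2 + 2*1*(⅓)*5) = 0*(-2 + 10/3) = 0*(4/3) = 0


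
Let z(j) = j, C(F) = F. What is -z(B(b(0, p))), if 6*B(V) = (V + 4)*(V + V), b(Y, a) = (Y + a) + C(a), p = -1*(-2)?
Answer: -32/3 ≈ -10.667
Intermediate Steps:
p = 2
b(Y, a) = Y + 2*a (b(Y, a) = (Y + a) + a = Y + 2*a)
B(V) = V*(4 + V)/3 (B(V) = ((V + 4)*(V + V))/6 = ((4 + V)*(2*V))/6 = (2*V*(4 + V))/6 = V*(4 + V)/3)
-z(B(b(0, p))) = -(0 + 2*2)*(4 + (0 + 2*2))/3 = -(0 + 4)*(4 + (0 + 4))/3 = -4*(4 + 4)/3 = -4*8/3 = -1*32/3 = -32/3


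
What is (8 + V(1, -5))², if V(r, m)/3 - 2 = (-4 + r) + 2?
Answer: 121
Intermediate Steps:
V(r, m) = 3*r (V(r, m) = 6 + 3*((-4 + r) + 2) = 6 + 3*(-2 + r) = 6 + (-6 + 3*r) = 3*r)
(8 + V(1, -5))² = (8 + 3*1)² = (8 + 3)² = 11² = 121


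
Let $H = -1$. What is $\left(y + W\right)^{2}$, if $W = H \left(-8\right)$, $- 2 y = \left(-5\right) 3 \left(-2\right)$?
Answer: $49$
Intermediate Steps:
$y = -15$ ($y = - \frac{\left(-5\right) 3 \left(-2\right)}{2} = - \frac{\left(-15\right) \left(-2\right)}{2} = \left(- \frac{1}{2}\right) 30 = -15$)
$W = 8$ ($W = \left(-1\right) \left(-8\right) = 8$)
$\left(y + W\right)^{2} = \left(-15 + 8\right)^{2} = \left(-7\right)^{2} = 49$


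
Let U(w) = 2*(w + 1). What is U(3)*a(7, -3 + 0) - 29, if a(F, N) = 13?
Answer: 75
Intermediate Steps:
U(w) = 2 + 2*w (U(w) = 2*(1 + w) = 2 + 2*w)
U(3)*a(7, -3 + 0) - 29 = (2 + 2*3)*13 - 29 = (2 + 6)*13 - 29 = 8*13 - 29 = 104 - 29 = 75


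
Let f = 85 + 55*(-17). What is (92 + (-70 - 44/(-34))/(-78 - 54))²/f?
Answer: -1347012608/133756425 ≈ -10.071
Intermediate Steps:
f = -850 (f = 85 - 935 = -850)
(92 + (-70 - 44/(-34))/(-78 - 54))²/f = (92 + (-70 - 44/(-34))/(-78 - 54))²/(-850) = (92 + (-70 - 44*(-1/34))/(-132))²*(-1/850) = (92 + (-70 + 22/17)*(-1/132))²*(-1/850) = (92 - 1168/17*(-1/132))²*(-1/850) = (92 + 292/561)²*(-1/850) = (51904/561)²*(-1/850) = (2694025216/314721)*(-1/850) = -1347012608/133756425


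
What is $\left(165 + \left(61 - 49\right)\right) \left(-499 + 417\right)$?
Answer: $-14514$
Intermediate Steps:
$\left(165 + \left(61 - 49\right)\right) \left(-499 + 417\right) = \left(165 + \left(61 - 49\right)\right) \left(-82\right) = \left(165 + 12\right) \left(-82\right) = 177 \left(-82\right) = -14514$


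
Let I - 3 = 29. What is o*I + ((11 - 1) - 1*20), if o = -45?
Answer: -1450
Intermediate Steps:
I = 32 (I = 3 + 29 = 32)
o*I + ((11 - 1) - 1*20) = -45*32 + ((11 - 1) - 1*20) = -1440 + (10 - 20) = -1440 - 10 = -1450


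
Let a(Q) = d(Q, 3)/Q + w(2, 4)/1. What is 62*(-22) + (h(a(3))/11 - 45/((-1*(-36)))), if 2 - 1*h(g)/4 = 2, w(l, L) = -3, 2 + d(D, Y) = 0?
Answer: -5461/4 ≈ -1365.3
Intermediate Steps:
d(D, Y) = -2 (d(D, Y) = -2 + 0 = -2)
a(Q) = -3 - 2/Q (a(Q) = -2/Q - 3/1 = -2/Q - 3*1 = -2/Q - 3 = -3 - 2/Q)
h(g) = 0 (h(g) = 8 - 4*2 = 8 - 8 = 0)
62*(-22) + (h(a(3))/11 - 45/((-1*(-36)))) = 62*(-22) + (0/11 - 45/((-1*(-36)))) = -1364 + (0*(1/11) - 45/36) = -1364 + (0 - 45*1/36) = -1364 + (0 - 5/4) = -1364 - 5/4 = -5461/4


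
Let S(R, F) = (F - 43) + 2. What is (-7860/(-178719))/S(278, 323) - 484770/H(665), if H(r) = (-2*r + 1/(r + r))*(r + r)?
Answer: 123463179100/450254104179 ≈ 0.27421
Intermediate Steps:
S(R, F) = -41 + F (S(R, F) = (-43 + F) + 2 = -41 + F)
H(r) = 2*r*(1/(2*r) - 2*r) (H(r) = (-2*r + 1/(2*r))*(2*r) = (1/(2*r) - 2*r)*(2*r) = 2*r*(1/(2*r) - 2*r))
(-7860/(-178719))/S(278, 323) - 484770/H(665) = (-7860/(-178719))/(-41 + 323) - 484770/(1 - 4*665²) = -7860*(-1/178719)/282 - 484770/(1 - 4*442225) = (2620/59573)*(1/282) - 484770/(1 - 1768900) = 1310/8399793 - 484770/(-1768899) = 1310/8399793 - 484770*(-1/1768899) = 1310/8399793 + 14690/53603 = 123463179100/450254104179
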